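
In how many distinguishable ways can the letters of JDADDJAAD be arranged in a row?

Letter multiplicities in JDADDJAAD: A×3, D×4, J×2.
The number of distinct arrangements is 9!/(4!·3!·2!) = 362880/288 = 1260.

1260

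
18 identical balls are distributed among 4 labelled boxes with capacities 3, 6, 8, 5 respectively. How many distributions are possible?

34

By stars and bars, unrestricted non-negative solutions to x_1+…+x_4 = 18 number C(18+3,3) = 1330.
Subtract solutions that violate a single cap (substitute x_i' = x_i − (cap_i+1)): x_1 ≥ 4 gives C(17,3) = 680; x_2 ≥ 7 gives C(14,3) = 364; x_3 ≥ 9 gives C(12,3) = 220; x_4 ≥ 6 gives C(15,3) = 455. Together 1719.
Add back pairs where two caps are both exceeded: 120 + 56 + 165 + 10 + 56 + 20 = 427.
Subtract triples: 0 + 4 + 0 + 0 = 4.
By inclusion–exclusion the count is 1330 − 1719 + 427 − 4 = 34.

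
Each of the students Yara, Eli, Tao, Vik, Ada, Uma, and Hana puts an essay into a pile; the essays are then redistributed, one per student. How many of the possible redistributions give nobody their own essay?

1854

Count assignments avoiding every fixed point. For any j of the 7 students fixed to their own essay, the other 7−j can be arranged in (7−j)! ways.
By inclusion–exclusion this is Σ_{j=0}^{7} (−1)^j C(7,j)·(7−j)!.
Computing: 5040 − 5040 + 2520 − 840 + 210 − 42 + 7 − 1 = 1854.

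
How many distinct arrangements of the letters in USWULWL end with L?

180

Fix L in the last position and arrange the remaining 6 letters.
Those 6 letters have U appearing twice and W appearing twice, giving (6)!/(2!·2!) = 180.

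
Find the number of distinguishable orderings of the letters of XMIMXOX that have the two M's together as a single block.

Treat the 2 copies of M as a single block. The multiset to arrange is then {MM, I, O, X, X, X}, 6 items in all.
That gives (6)!/(3!) = 120 arrangements.

120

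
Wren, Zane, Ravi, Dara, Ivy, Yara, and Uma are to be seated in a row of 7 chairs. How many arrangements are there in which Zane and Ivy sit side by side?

1440

Place the 5 others and the Zane-Ivy pair as 6 objects in a line; the pair has 2 internal arrangements.
So the count is 2·(6)! = 1440.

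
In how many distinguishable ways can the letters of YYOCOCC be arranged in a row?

YYOCOCC has 7 letters with C appearing 3 times, O appearing twice, and Y appearing twice.
The number of distinct arrangements is 7!/(3!·2!·2!) = 5040/24 = 210.

210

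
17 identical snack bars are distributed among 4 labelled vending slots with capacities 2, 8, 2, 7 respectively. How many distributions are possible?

10

Without the upper bounds there are C(20,3) = 1140 ways to split 17 among 4 vending slots.
Subtract solutions that violate a single cap (substitute x_i' = x_i − (cap_i+1)): x_1 ≥ 3 gives C(17,3) = 680; x_2 ≥ 9 gives C(11,3) = 165; x_3 ≥ 3 gives C(17,3) = 680; x_4 ≥ 8 gives C(12,3) = 220. Together 1745.
Add back pairs where two caps are both exceeded: 56 + 364 + 84 + 56 + 1 + 84 = 645.
Subtract triples: 10 + 0 + 20 + 0 = 30.
By inclusion–exclusion the count is 1140 − 1745 + 645 − 30 = 10.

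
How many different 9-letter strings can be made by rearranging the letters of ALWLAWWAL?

The 9 letters of ALWLAWWAL have repeats: A appearing 3 times, L appearing 3 times, and W appearing 3 times.
Dividing 9! = 362880 by 3!·3!·3! = 216 for the repeated letters gives 1680.

1680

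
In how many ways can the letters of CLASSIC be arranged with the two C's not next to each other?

900

Total arrangements of CLASSIC: 7!/(2!·2!) = 1260.
If the two C's are adjacent, glue them into one block, leaving 6 items to arrange: (6)!/(2!) = 360 ways.
Hence 1260 − 360 = 900.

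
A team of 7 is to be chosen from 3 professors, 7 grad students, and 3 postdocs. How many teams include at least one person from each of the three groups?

With no constraint there are C(13,7) = 1716 possible selections.
Selections missing a whole group: no professors → C(10,7) = 120; no grad students → C(6,7) = 0; no postdocs → C(10,7) = 120.
Add back selections omitting two groups (i.e. drawn from a single group): C(3,7) + C(7,7) + C(3,7) = 1.
By inclusion–exclusion: 1716 − 240 + 1 = 1477.

1477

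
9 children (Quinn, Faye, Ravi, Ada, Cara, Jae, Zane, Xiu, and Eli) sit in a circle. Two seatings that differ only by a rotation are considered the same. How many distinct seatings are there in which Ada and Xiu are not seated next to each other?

Without the restriction there are (8)! = 40320 seatings.
Seatings with Ada beside Xiu: treat them as a block with 2 internal orders, giving 2 × (7)! = 10080.
Subtracting, 40320 − 10080 = 30240.

30240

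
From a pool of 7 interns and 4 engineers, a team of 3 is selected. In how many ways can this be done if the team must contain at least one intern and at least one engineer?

Total 3-person selections from all 11: C(11,3) = 165.
Subtract selections that omit an entire group: no interns → C(4,3) = 4; no engineers → C(7,3) = 35.
Both groups omitted at once is impossible, so 165 − 39 = 126.

126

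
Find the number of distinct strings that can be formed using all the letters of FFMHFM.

The 6 letters of FFMHFM have repeats: F appearing 3 times and M appearing twice.
So there are 6! / (3!·2!) = 60 distinguishable arrangements.

60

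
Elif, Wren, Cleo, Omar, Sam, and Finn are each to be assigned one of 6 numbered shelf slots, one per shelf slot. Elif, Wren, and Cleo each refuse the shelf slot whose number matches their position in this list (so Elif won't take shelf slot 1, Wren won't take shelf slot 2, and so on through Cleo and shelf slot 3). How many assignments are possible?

426

Let Aᵢ (for i ∈ {1, 2, 3}) be the placements that put person i in their forbidden shelf slot. Any j of these fix j positions, leaving (6−j)! ways to fill the rest, and there are C(3,j) ways to pick which j.
By inclusion–exclusion, the number of valid placements is Σ_{j=0}^{3} (−1)^j C(3,j)·(6−j)!.
Computing: 720 − 360 + 72 − 6 = 426.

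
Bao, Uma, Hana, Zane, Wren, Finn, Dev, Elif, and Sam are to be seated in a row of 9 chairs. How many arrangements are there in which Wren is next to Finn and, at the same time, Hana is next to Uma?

Treat {Wren,Finn} as one block (2 orders) and {Hana,Uma} as another (2 orders).
That leaves 7 units to arrange: 2 × 2 × 7! = 4 × 5040 = 20160.

20160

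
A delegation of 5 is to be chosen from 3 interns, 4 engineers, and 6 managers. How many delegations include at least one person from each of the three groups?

894

Unrestricted: C(13,5) = 1287 ways to pick any 5 of the 13.
Selections missing a whole group: no interns → C(10,5) = 252; no engineers → C(9,5) = 126; no managers → C(7,5) = 21.
Add back selections omitting two groups (i.e. drawn from a single group): C(3,5) + C(4,5) + C(6,5) = 6.
By inclusion–exclusion: 1287 − 399 + 6 = 894.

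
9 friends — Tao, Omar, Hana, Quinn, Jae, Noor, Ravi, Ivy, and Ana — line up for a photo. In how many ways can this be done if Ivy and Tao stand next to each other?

Place the 7 others and the Ivy-Tao pair as 8 objects in a line; the pair has 2 internal arrangements.
That gives 2 × 8! = 2 × 40320 = 80640.

80640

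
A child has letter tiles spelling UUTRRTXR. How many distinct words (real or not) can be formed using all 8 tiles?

1680

UUTRRTXR has 8 letters with R appearing 3 times, T appearing twice, and U appearing twice.
Dividing 8! = 40320 by 3!·2!·2! = 24 for the repeated letters gives 1680.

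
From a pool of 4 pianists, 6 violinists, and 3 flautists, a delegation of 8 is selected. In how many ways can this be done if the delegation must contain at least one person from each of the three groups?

With no constraint there are C(13,8) = 1287 possible selections.
Subtract selections that omit an entire group: no pianists → C(9,8) = 9; no violinists → C(7,8) = 0; no flautists → C(10,8) = 45.
Add back selections omitting two groups (i.e. drawn from a single group): C(4,8) + C(6,8) + C(3,8) = 0.
By inclusion–exclusion: 1287 − 54 + 0 = 1233.

1233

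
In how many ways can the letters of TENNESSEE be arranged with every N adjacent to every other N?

840

Treat the 2 copies of N as a single block. The multiset to arrange is then {NN, E, E, E, E, S, S, T}, 8 items in all.
That gives (8)!/(4!·2!) = 840 arrangements.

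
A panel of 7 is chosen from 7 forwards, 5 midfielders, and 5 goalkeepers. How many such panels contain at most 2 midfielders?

13332

Split by how many midfielders are chosen (0 through 2).
Sum: C(5,0)·C(12,7) + C(5,1)·C(12,6) + C(5,2)·C(12,5) = 792 + 4620 + 7920 = 13332.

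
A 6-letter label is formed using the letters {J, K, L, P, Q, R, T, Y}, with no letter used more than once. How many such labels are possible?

With no repetition, fill the 6 letters in order: 8 choices, then 7, down to 3.
That product is 8 × 7 × 6 × 5 × 4 × 3 = 20160.

20160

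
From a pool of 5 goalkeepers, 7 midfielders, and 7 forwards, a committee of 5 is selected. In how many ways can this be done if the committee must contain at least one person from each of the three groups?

8085

Total 5-person selections from all 19: C(19,5) = 11628.
Subtract selections that omit an entire group: no goalkeepers → C(14,5) = 2002; no midfielders → C(12,5) = 792; no forwards → C(12,5) = 792.
Add back selections omitting two groups (i.e. drawn from a single group): C(5,5) + C(7,5) + C(7,5) = 43.
By inclusion–exclusion: 11628 − 3586 + 43 = 8085.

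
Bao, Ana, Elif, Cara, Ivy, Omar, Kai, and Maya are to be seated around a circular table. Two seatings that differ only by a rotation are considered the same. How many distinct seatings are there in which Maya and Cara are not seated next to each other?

3600

All circular seatings of 8 people number (7)! = 5040.
Those with Maya next to Cara: fuse the pair into one unit and seat 7 units around a circle — 2·(6)! = 1440.
Subtracting, 5040 − 1440 = 3600.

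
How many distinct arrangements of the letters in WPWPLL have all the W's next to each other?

Treat the 2 copies of W as a single block. The multiset to arrange is then {WW, L, L, P, P}, 5 items in all.
That gives (5)!/(2!·2!) = 30 arrangements.

30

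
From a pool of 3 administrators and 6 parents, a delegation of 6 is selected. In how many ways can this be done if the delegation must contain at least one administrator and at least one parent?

Total 6-person selections from all 9: C(9,6) = 84.
Subtract selections that omit an entire group: no administrators → C(6,6) = 1; no parents → C(3,6) = 0.
Both groups omitted at once is impossible, so 84 − 1 = 83.

83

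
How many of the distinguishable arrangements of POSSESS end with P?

With the last slot taken by P, it remains to arrange the other 6 letters (OSSESS).
Those 6 letters have S appearing 4 times, giving (6)!/(4!) = 30.

30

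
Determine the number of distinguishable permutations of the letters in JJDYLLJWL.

10080

Letter multiplicities in JJDYLLJWL: D×1, J×3, L×3, W×1, Y×1.
The number of distinct arrangements is 9!/(3!·3!) = 362880/36 = 10080.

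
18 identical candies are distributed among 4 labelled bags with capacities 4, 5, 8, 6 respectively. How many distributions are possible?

Without the upper bounds there are C(21,3) = 1330 ways to split 18 among 4 bags.
Subtract solutions that violate a single cap (substitute x_i' = x_i − (cap_i+1)): x_1 ≥ 5 gives C(16,3) = 560; x_2 ≥ 6 gives C(15,3) = 455; x_3 ≥ 9 gives C(12,3) = 220; x_4 ≥ 7 gives C(14,3) = 364. Together 1599.
Add back pairs where two caps are both exceeded: 120 + 35 + 84 + 20 + 56 + 10 = 325.
Subtract triples: 0 + 1 + 0 + 0 = 1.
By inclusion–exclusion the count is 1330 − 1599 + 325 − 1 = 55.

55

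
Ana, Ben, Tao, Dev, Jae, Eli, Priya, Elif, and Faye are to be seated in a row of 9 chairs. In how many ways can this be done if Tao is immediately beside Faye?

80640

Treat {Tao, Faye} as a single unit. There are 8 units to order, and the pair itself can be ordered 2 ways.
That gives 2 × 8! = 2 × 40320 = 80640.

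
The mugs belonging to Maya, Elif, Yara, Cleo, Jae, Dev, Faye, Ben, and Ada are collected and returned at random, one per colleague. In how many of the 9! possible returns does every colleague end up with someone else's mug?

Count assignments avoiding every fixed point. For any j of the 9 colleagues fixed to their own mug, the other 9−j can be arranged in (9−j)! ways.
By inclusion–exclusion this is Σ_{j=0}^{9} (−1)^j C(9,j)·(9−j)!.
Computing: 362880 − 362880 + 181440 − 60480 + 15120 − 3024 + 504 − 72 + 9 − 1 = 133496.

133496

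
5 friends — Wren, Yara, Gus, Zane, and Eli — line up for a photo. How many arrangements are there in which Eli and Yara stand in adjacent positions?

Treat {Eli, Yara} as a single unit. There are 4 units to order, and the pair itself can be ordered 2 ways.
That gives 2 × 4! = 2 × 24 = 48.

48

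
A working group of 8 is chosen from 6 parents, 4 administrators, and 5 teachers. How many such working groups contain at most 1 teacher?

Split by how many teachers are chosen (0 through 1).
Sum: C(5,0)·C(10,8) + C(5,1)·C(10,7) = 45 + 600 = 645.

645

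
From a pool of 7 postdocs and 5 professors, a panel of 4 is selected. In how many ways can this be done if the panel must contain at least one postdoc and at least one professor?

455

Total 4-person selections from all 12: C(12,4) = 495.
Selections missing a whole group: no postdocs → C(5,4) = 5; no professors → C(7,4) = 35.
Both groups omitted at once is impossible, so 495 − 40 = 455.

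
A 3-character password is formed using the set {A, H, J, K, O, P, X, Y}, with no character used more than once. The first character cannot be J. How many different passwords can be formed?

294

The first character has 8−1 = 7 choices (anything except J).
The remaining 2 characters are filled from the other 7 symbols without repetition: 7 × 6 = 42.
Total: 7 × 42 = 294.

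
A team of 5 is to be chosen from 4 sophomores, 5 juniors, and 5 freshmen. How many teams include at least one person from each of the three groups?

Unrestricted: C(14,5) = 2002 ways to pick any 5 of the 14.
Selections missing a whole group: no sophomores → C(10,5) = 252; no juniors → C(9,5) = 126; no freshmen → C(9,5) = 126.
Add back selections omitting two groups (i.e. drawn from a single group): C(4,5) + C(5,5) + C(5,5) = 2.
By inclusion–exclusion: 2002 − 504 + 2 = 1500.

1500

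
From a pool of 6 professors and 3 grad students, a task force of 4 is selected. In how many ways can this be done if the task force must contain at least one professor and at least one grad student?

111

Unrestricted: C(9,4) = 126 ways to pick any 4 of the 9.
Subtract selections that omit an entire group: no professors → C(3,4) = 0; no grad students → C(6,4) = 15.
Both groups omitted at once is impossible, so 126 − 15 = 111.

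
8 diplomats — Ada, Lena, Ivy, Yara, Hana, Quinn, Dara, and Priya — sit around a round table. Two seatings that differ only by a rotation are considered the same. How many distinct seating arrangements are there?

5040

Seat Ada anywhere (absorbing the rotational symmetry), then permute the other 7: (7)! = 5040.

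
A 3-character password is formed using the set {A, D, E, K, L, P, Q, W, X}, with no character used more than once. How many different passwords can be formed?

This is a permutation of 3 out of 9: P(9,3) = 9!/6!.
That product is 9 × 8 × 7 = 504.

504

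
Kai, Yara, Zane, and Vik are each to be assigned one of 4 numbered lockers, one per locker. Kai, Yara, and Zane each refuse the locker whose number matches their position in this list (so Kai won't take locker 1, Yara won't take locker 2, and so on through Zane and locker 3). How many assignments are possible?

11

Let Aᵢ (for i ∈ {1, 2, 3}) be the placements that put person i in their forbidden locker. Any j of these fix j positions, leaving (4−j)! ways to fill the rest, and there are C(3,j) ways to pick which j.
By inclusion–exclusion, the number of valid placements is Σ_{j=0}^{3} (−1)^j C(3,j)·(4−j)!.
Computing: 24 − 18 + 6 − 1 = 11.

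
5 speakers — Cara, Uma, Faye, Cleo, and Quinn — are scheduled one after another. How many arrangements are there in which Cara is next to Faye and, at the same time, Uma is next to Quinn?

Treat {Cara,Faye} as one block (2 orders) and {Uma,Quinn} as another (2 orders).
That leaves 3 units to arrange: 2 × 2 × 3! = 4 × 6 = 24.

24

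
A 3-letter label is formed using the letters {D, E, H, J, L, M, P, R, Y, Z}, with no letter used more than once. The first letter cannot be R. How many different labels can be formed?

The first letter has 10−1 = 9 choices (anything except R).
The remaining 2 letters are filled from the other 9 symbols without repetition: 9 × 8 = 72.
Total: 9 × 72 = 648.

648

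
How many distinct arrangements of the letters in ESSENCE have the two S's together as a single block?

120

Treat the 2 copies of S as a single block. The multiset to arrange is then {SS, C, E, E, E, N}, 6 items in all.
That gives (6)!/(3!) = 120 arrangements.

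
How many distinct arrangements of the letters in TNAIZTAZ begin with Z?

1260

Fix Z in the first position and arrange the remaining 7 letters.
Those 7 letters have A appearing twice and T appearing twice, giving (7)!/(2!·2!) = 1260.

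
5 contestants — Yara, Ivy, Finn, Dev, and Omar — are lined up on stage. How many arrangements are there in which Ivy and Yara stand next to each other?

48

Treat {Ivy, Yara} as a single unit. There are 4 units to order, and the pair itself can be ordered 2 ways.
That gives 2 × 4! = 2 × 24 = 48.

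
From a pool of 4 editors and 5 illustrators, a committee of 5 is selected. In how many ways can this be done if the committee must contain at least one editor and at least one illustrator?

With no constraint there are C(9,5) = 126 possible selections.
Subtract selections that omit an entire group: no editors → C(5,5) = 1; no illustrators → C(4,5) = 0.
Both groups omitted at once is impossible, so 126 − 1 = 125.

125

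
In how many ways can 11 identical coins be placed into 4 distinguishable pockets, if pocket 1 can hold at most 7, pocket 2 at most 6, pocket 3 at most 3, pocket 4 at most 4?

Without the upper bounds there are C(14,3) = 364 ways to split 11 among 4 pockets.
Subtract solutions that violate a single cap (substitute x_i' = x_i − (cap_i+1)): x_1 ≥ 8 gives C(6,3) = 20; x_2 ≥ 7 gives C(7,3) = 35; x_3 ≥ 4 gives C(10,3) = 120; x_4 ≥ 5 gives C(9,3) = 84. Together 259.
Add back pairs where two caps are both exceeded: 0 + 0 + 0 + 1 + 0 + 10 = 11.
By inclusion–exclusion the count is 364 − 259 + 11 = 116.

116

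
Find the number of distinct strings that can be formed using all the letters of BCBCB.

Letter multiplicities in BCBCB: B×3, C×2.
The number of distinct arrangements is 5!/(3!·2!) = 120/12 = 10.

10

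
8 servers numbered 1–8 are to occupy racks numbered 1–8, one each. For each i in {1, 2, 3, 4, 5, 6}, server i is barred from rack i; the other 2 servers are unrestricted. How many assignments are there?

Let Aᵢ (for 1 ≤ i ≤ 6) be the placements that put server i in its forbidden rack. Any j of these fix j positions, leaving (8−j)! ways to fill the rest, and there are C(6,j) ways to pick which j.
By inclusion–exclusion, the number of valid placements is Σ_{j=0}^{6} (−1)^j C(6,j)·(8−j)!.
Computing: 40320 − 30240 + 10800 − 2400 + 360 − 36 + 2 = 18806.

18806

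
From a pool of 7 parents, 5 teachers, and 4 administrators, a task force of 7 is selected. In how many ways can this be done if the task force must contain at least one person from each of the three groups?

10283

With no constraint there are C(16,7) = 11440 possible selections.
Selections missing a whole group: no parents → C(9,7) = 36; no teachers → C(11,7) = 330; no administrators → C(12,7) = 792.
Add back selections omitting two groups (i.e. drawn from a single group): C(7,7) + C(5,7) + C(4,7) = 1.
By inclusion–exclusion: 11440 − 1158 + 1 = 10283.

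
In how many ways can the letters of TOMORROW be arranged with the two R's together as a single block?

840

Treat the 2 copies of R as a single block. The multiset to arrange is then {RR, M, O, O, O, T, W}, 7 items in all.
That gives (7)!/(3!) = 840 arrangements.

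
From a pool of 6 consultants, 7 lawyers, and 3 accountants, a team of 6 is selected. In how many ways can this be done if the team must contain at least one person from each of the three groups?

6006

Total 6-person selections from all 16: C(16,6) = 8008.
Subtract selections that omit an entire group: no consultants → C(10,6) = 210; no lawyers → C(9,6) = 84; no accountants → C(13,6) = 1716.
Add back selections omitting two groups (i.e. drawn from a single group): C(6,6) + C(7,6) + C(3,6) = 8.
By inclusion–exclusion: 8008 − 2010 + 8 = 6006.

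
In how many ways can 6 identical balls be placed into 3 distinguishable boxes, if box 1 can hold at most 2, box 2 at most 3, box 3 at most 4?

By stars and bars, unrestricted non-negative solutions to x_1+…+x_3 = 6 number C(6+2,2) = 28.
Subtract solutions that violate a single cap (substitute x_i' = x_i − (cap_i+1)): x_1 ≥ 3 gives C(5,2) = 10; x_2 ≥ 4 gives C(4,2) = 6; x_3 ≥ 5 gives C(3,2) = 3. Together 19.
No two caps can be exceeded simultaneously, so the pair terms are all 0.
By inclusion–exclusion the count is 28 − 19 + 0 = 9.

9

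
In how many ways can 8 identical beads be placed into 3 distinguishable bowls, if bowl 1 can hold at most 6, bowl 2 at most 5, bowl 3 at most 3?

Ignoring the caps, the number of non-negative solutions to x_1+…+x_3 = 8 is C(10,2) = 45.
Subtract solutions that violate a single cap (substitute x_i' = x_i − (cap_i+1)): x_1 ≥ 7 gives C(3,2) = 3; x_2 ≥ 6 gives C(4,2) = 6; x_3 ≥ 4 gives C(6,2) = 15. Together 24.
No two caps can be exceeded simultaneously, so the pair terms are all 0.
By inclusion–exclusion the count is 45 − 24 + 0 = 21.

21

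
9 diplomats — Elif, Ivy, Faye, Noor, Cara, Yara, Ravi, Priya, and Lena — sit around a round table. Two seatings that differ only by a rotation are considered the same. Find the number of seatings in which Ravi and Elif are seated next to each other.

10080

Glue Ravi and Elif into a block (2 internal orders). Seating 8 units around a circle gives (7)! arrangements.
So 2 × (7)! = 2 × 5040 = 10080.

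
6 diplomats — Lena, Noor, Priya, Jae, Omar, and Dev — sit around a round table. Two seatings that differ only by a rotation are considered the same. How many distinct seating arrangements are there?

Fix one person's seat to break rotational symmetry; the remaining 5 people can be arranged in (5)! = 120 ways.

120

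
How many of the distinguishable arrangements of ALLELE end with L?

Fix L in the last position and arrange the remaining 5 letters.
Those 5 letters have E appearing twice and L appearing twice, giving (5)!/(2!·2!) = 30.

30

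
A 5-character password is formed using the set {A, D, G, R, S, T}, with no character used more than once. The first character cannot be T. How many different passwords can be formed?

600

The first character has 6−1 = 5 choices (anything except T).
The remaining 4 characters are filled from the other 5 symbols without repetition: 5 × 4 × 3 × 2 = 120.
Total: 5 × 120 = 600.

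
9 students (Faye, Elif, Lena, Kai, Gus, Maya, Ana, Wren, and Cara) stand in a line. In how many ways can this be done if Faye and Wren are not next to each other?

282240

Of the 9! = 362880 arrangements, those with Faye and Wren adjacent number 2 × 8! = 80640 (treat the pair as a block with 2 internal orders).
So 362880 − 80640 = 282240 arrangements keep them apart.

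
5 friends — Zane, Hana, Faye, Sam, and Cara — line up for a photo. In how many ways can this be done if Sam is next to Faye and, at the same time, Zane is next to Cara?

24

Treat {Sam,Faye} as one block (2 orders) and {Zane,Cara} as another (2 orders).
That leaves 3 units to arrange: 2 × 2 × 3! = 4 × 6 = 24.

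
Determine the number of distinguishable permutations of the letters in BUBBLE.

120

Letter multiplicities in BUBBLE: B×3, E×1, L×1, U×1.
The number of distinct arrangements is 6!/(3!) = 720/6 = 120.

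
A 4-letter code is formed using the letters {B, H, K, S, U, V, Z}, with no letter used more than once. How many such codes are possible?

Choose and order 4 of the 7 symbols: the first letter has 7 options, the next 6, then 5, 4.
That product is 7 × 6 × 5 × 4 = 840.

840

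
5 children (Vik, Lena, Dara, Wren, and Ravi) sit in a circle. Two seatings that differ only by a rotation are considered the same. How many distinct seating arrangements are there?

24

Fix one person's seat to break rotational symmetry; the remaining 4 people can be arranged in (4)! = 24 ways.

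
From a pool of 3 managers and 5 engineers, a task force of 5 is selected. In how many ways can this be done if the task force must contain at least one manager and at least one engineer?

Total 5-person selections from all 8: C(8,5) = 56.
Selections missing a whole group: no managers → C(5,5) = 1; no engineers → C(3,5) = 0.
Both groups omitted at once is impossible, so 56 − 1 = 55.

55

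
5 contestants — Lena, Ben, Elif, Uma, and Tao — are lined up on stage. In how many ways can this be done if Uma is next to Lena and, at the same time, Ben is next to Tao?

24

Treat {Uma,Lena} as one block (2 orders) and {Ben,Tao} as another (2 orders).
That leaves 3 units to arrange: 2 × 2 × 3! = 4 × 6 = 24.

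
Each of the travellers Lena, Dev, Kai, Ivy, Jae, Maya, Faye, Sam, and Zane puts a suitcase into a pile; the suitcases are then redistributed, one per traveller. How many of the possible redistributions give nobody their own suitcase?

This is the derangement count D_9: permutations of 9 items with no fixed point.
By inclusion–exclusion this is Σ_{j=0}^{9} (−1)^j C(9,j)·(9−j)!.
Computing: 362880 − 362880 + 181440 − 60480 + 15120 − 3024 + 504 − 72 + 9 − 1 = 133496.

133496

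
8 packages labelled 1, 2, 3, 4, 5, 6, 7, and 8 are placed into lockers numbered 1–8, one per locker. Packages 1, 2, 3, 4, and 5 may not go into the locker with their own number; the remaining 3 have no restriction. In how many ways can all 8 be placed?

Let Aᵢ (for 1 ≤ i ≤ 5) be the placements that put package i in its forbidden locker. Any j of these fix j positions, leaving (8−j)! ways to fill the rest, and there are C(5,j) ways to pick which j.
By inclusion–exclusion, the number of valid placements is Σ_{j=0}^{5} (−1)^j C(5,j)·(8−j)!.
Computing: 40320 − 25200 + 7200 − 1200 + 120 − 6 = 21234.

21234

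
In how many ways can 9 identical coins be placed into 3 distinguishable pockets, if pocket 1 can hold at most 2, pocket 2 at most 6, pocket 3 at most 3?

By stars and bars, unrestricted non-negative solutions to x_1+…+x_3 = 9 number C(9+2,2) = 55.
Subtract solutions that violate a single cap (substitute x_i' = x_i − (cap_i+1)): x_1 ≥ 3 gives C(8,2) = 28; x_2 ≥ 7 gives C(4,2) = 6; x_3 ≥ 4 gives C(7,2) = 21. Together 55.
Add back pairs where two caps are both exceeded: 0 + 6 + 0 = 6.
By inclusion–exclusion the count is 55 − 55 + 6 = 6.

6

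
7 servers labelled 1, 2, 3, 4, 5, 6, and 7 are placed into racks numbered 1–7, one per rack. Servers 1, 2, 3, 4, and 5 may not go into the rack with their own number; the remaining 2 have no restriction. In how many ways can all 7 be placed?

2428

Let Aᵢ (for 1 ≤ i ≤ 5) be the placements that put server i in its forbidden rack. Any j of these fix j positions, leaving (7−j)! ways to fill the rest, and there are C(5,j) ways to pick which j.
By inclusion–exclusion, the number of valid placements is Σ_{j=0}^{5} (−1)^j C(5,j)·(7−j)!.
Computing: 5040 − 3600 + 1200 − 240 + 30 − 2 = 2428.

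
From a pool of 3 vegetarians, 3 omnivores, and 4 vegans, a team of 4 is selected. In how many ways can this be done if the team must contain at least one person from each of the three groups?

126

Total 4-person selections from all 10: C(10,4) = 210.
Selections missing a whole group: no vegetarians → C(7,4) = 35; no omnivores → C(7,4) = 35; no vegans → C(6,4) = 15.
Add back selections omitting two groups (i.e. drawn from a single group): C(3,4) + C(3,4) + C(4,4) = 1.
By inclusion–exclusion: 210 − 85 + 1 = 126.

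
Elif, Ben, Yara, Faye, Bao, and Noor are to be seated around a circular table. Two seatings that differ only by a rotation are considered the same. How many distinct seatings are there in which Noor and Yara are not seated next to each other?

All circular seatings of 6 people number (5)! = 120.
Those with Noor next to Yara: fuse the pair into one unit and seat 5 units around a circle — 2·(4)! = 48.
Subtracting, 120 − 48 = 72.

72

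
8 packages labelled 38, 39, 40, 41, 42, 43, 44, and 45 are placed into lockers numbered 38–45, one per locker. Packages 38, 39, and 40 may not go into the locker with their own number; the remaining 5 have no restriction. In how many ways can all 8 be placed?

27240

Let Aᵢ (for i ∈ {38, 39, 40}) be the placements that put package i in its forbidden locker. Any j of these fix j positions, leaving (8−j)! ways to fill the rest, and there are C(3,j) ways to pick which j.
By inclusion–exclusion, the number of valid placements is Σ_{j=0}^{3} (−1)^j C(3,j)·(8−j)!.
Computing: 40320 − 15120 + 2160 − 120 = 27240.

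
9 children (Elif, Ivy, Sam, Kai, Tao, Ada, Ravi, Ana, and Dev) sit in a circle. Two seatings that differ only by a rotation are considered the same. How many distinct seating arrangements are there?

40320

Around a circle, 9 distinct people have 9!/9 = (8)! = 40320 rotationally distinct seatings.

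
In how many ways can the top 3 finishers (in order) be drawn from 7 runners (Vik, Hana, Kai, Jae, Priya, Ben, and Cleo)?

210

There are 7 choices for 1st place, 6 for 2nd, and 5 for 3rd.
That gives 7 × 6 × 5 = 210.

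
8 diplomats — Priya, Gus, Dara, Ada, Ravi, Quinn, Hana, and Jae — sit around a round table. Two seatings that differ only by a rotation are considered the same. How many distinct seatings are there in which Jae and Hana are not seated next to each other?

3600

All circular seatings of 8 people number (7)! = 5040.
Those with Jae next to Hana: fuse the pair into one unit and seat 7 units around a circle — 2·(6)! = 1440.
Subtracting, 5040 − 1440 = 3600.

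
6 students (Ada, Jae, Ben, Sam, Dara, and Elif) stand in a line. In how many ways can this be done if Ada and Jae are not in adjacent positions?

480

There are 6! = 720 arrangements in all. If Ada and Jae are adjacent, merging them into one block gives 2·(5)! = 240 arrangements.
So 720 − 240 = 480 arrangements keep them apart.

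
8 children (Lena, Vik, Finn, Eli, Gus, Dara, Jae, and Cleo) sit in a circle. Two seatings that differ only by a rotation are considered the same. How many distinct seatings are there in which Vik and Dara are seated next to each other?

1440

Glue Vik and Dara into a block (2 internal orders). Seating 7 units around a circle gives (6)! arrangements.
So 2 × (6)! = 2 × 720 = 1440.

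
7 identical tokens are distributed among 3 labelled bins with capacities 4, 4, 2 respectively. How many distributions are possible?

By stars and bars, unrestricted non-negative solutions to x_1+…+x_3 = 7 number C(7+2,2) = 36.
Subtract solutions that violate a single cap (substitute x_i' = x_i − (cap_i+1)): x_1 ≥ 5 gives C(4,2) = 6; x_2 ≥ 5 gives C(4,2) = 6; x_3 ≥ 3 gives C(6,2) = 15. Together 27.
No two caps can be exceeded simultaneously, so the pair terms are all 0.
By inclusion–exclusion the count is 36 − 27 + 0 = 9.

9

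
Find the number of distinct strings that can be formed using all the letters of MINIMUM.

420

MINIMUM has 7 letters with I appearing twice and M appearing 3 times.
The number of distinct arrangements is 7!/(3!·2!) = 5040/12 = 420.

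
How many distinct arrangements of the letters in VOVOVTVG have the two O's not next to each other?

Total arrangements of VOVOVTVG: 8!/(4!·2!) = 840.
If the two O's are adjacent, glue them into one block, leaving 7 items to arrange: (7)!/(4!) = 210 ways.
Subtracting, 840 − 210 = 630 arrangements keep the O's apart.

630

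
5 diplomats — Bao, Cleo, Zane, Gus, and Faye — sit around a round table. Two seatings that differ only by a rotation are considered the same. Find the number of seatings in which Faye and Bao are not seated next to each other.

Without the restriction there are (4)! = 24 seatings.
Those with Faye next to Bao: fuse the pair into one unit and seat 4 units around a circle — 2·(3)! = 12.
Subtracting, 24 − 12 = 12.

12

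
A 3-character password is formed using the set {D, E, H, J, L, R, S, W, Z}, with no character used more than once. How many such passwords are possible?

This is a permutation of 3 out of 9: P(9,3) = 9!/6!.
9 × 8 × 7 = 504.

504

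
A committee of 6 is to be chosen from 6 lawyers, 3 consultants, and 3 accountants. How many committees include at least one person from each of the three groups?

Total 6-person selections from all 12: C(12,6) = 924.
Selections missing a whole group: no lawyers → C(6,6) = 1; no consultants → C(9,6) = 84; no accountants → C(9,6) = 84.
Add back selections omitting two groups (i.e. drawn from a single group): C(6,6) + C(3,6) + C(3,6) = 1.
By inclusion–exclusion: 924 − 169 + 1 = 756.

756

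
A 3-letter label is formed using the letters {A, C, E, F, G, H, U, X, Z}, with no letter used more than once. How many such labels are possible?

Choose and order 3 of the 9 symbols: the first letter has 9 options, the next 8, then 7.
That product is 9 × 8 × 7 = 504.

504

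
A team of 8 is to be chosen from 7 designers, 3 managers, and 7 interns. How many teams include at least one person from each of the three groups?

Total 8-person selections from all 17: C(17,8) = 24310.
Subtract selections that omit an entire group: no designers → C(10,8) = 45; no managers → C(14,8) = 3003; no interns → C(10,8) = 45.
Add back selections omitting two groups (i.e. drawn from a single group): C(7,8) + C(3,8) + C(7,8) = 0.
By inclusion–exclusion: 24310 − 3093 + 0 = 21217.

21217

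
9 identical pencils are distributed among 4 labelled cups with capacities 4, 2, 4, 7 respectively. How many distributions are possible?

Ignoring the caps, the number of non-negative solutions to x_1+…+x_4 = 9 is C(12,3) = 220.
Subtract solutions that violate a single cap (substitute x_i' = x_i − (cap_i+1)): x_1 ≥ 5 gives C(7,3) = 35; x_2 ≥ 3 gives C(9,3) = 84; x_3 ≥ 5 gives C(7,3) = 35; x_4 ≥ 8 gives C(4,3) = 4. Together 158.
Add back pairs where two caps are both exceeded: 4 + 0 + 0 + 4 + 0 + 0 = 8.
By inclusion–exclusion the count is 220 − 158 + 8 = 70.

70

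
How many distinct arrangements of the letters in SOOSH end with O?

Fix O in the last position and arrange the remaining 4 letters.
Those 4 letters have S appearing twice, giving (4)!/(2!) = 12.

12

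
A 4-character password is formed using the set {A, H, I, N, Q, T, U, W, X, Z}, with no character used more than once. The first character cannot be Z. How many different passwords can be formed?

4536

The first character has 10−1 = 9 choices (anything except Z).
The remaining 3 characters are filled from the other 9 symbols without repetition: 9 × 8 × 7 = 504.
Total: 9 × 504 = 4536.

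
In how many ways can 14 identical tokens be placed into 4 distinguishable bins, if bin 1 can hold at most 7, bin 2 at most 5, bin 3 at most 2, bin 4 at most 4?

By stars and bars, unrestricted non-negative solutions to x_1+…+x_4 = 14 number C(14+3,3) = 680.
Subtract solutions that violate a single cap (substitute x_i' = x_i − (cap_i+1)): x_1 ≥ 8 gives C(9,3) = 84; x_2 ≥ 6 gives C(11,3) = 165; x_3 ≥ 3 gives C(14,3) = 364; x_4 ≥ 5 gives C(12,3) = 220. Together 833.
Add back pairs where two caps are both exceeded: 1 + 20 + 4 + 56 + 20 + 84 = 185.
Subtract triples: 0 + 0 + 0 + 1 = 1.
By inclusion–exclusion the count is 680 − 833 + 185 − 1 = 31.

31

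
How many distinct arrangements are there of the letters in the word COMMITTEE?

The 9 letters of COMMITTEE have repeats: E appearing twice, M appearing twice, and T appearing twice.
Dividing 9! = 362880 by 2!·2!·2! = 8 for the repeated letters gives 45360.

45360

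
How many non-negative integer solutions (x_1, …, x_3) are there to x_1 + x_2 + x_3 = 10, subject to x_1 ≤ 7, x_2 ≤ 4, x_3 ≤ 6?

Without the upper bounds there are C(12,2) = 66 ways to split 10 among 3 variables.
Subtract solutions that violate a single cap (substitute x_i' = x_i − (cap_i+1)): x_1 ≥ 8 gives C(4,2) = 6; x_2 ≥ 5 gives C(7,2) = 21; x_3 ≥ 7 gives C(5,2) = 10. Together 37.
No two caps can be exceeded simultaneously, so the pair terms are all 0.
By inclusion–exclusion the count is 66 − 37 + 0 = 29.

29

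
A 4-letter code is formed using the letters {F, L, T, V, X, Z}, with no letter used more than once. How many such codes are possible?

360

With no repetition, fill the 4 letters in order: 6 choices, then 5, down to 3.
That product is 6 × 5 × 4 × 3 = 360.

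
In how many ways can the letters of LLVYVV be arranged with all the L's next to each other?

Treat the 2 copies of L as a single block. The multiset to arrange is then {LL, V, V, V, Y}, 5 items in all.
That gives (5)!/(3!) = 20 arrangements.

20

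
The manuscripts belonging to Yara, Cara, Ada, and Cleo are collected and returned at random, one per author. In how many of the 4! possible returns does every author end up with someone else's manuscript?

9

Let Aᵢ be the assignments in which author i gets their own manuscript. We want the size of the complement of A₁∪…∪A_4.
By inclusion–exclusion this is Σ_{j=0}^{4} (−1)^j C(4,j)·(4−j)!.
Computing: 24 − 24 + 12 − 4 + 1 = 9.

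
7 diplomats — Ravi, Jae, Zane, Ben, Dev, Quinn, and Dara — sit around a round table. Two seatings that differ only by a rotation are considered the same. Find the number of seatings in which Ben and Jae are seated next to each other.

240

Glue Ben and Jae into a block (2 internal orders). Seating 6 units around a circle gives (5)! arrangements.
So 2 × (5)! = 2 × 120 = 240.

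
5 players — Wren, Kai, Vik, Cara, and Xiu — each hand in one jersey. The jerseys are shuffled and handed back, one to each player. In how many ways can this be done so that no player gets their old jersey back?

Count assignments avoiding every fixed point. For any j of the 5 players fixed to their old jersey, the other 5−j can be arranged in (5−j)! ways.
By inclusion–exclusion this is Σ_{j=0}^{5} (−1)^j C(5,j)·(5−j)!.
Computing: 120 − 120 + 60 − 20 + 5 − 1 = 44.

44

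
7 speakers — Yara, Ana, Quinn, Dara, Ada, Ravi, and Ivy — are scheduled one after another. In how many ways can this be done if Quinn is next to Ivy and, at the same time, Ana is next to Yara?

Treat {Quinn,Ivy} as one block (2 orders) and {Ana,Yara} as another (2 orders).
That leaves 5 units to arrange: 2 × 2 × 5! = 4 × 120 = 480.

480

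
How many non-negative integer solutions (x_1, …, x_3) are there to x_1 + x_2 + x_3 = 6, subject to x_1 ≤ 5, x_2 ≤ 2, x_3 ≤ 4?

14

Without the upper bounds there are C(8,2) = 28 ways to split 6 among 3 variables.
Subtract solutions that violate a single cap (substitute x_i' = x_i − (cap_i+1)): x_1 ≥ 6 gives C(2,2) = 1; x_2 ≥ 3 gives C(5,2) = 10; x_3 ≥ 5 gives C(3,2) = 3. Together 14.
No two caps can be exceeded simultaneously, so the pair terms are all 0.
By inclusion–exclusion the count is 28 − 14 + 0 = 14.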